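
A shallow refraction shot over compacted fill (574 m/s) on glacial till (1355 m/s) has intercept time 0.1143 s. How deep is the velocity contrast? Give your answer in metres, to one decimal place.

θ_c = arcsin(574/1355) = 25.06°; cos θ_c = 0.9058.
tᵢ = 2h cos θ_c/V₁ ⇒ h = tᵢ·V₁/(2 cos θ_c) = 0.1143·574/(2·0.9058) = 36.21 m.

36.2 m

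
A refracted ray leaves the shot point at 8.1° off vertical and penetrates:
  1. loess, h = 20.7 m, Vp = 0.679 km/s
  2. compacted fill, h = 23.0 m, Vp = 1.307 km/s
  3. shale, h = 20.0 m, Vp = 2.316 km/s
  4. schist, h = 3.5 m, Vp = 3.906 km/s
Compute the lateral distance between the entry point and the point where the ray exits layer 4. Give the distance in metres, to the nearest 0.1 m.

25.2 m

Apply Snell's law at each interface; in layer i the horizontal offset is hᵢ·tan θᵢ.
Layer 1: θ = 8.10°; offset = 20.7·tan 8.10° = 2.946 m.
Layer 2: sin θ = 1.307·sin 8.1°/0.679 = 0.2712, θ = 15.74°; offset = 23.0·tan 15.74° = 6.481 m.
Layer 3: sin θ = 2.316·sin 8.1°/0.679 = 0.4806, θ = 28.72°; offset = 20.0·tan 28.72° = 10.961 m.
Layer 4: sin θ = 3.906·sin 8.1°/0.679 = 0.8105, θ = 54.15°; offset = 3.5·tan 54.15° = 4.844 m.
Σ offsets = 25.232 m.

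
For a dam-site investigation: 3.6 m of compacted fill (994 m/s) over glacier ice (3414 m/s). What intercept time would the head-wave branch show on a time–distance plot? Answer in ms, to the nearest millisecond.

7 ms

θ_c = arcsin(V₁/V₂) = arcsin(994/3414) = 16.93°; cos θ_c = 0.9567.
tᵢ = 2h·cos θ_c / V₁ = 2·3.6·0.9567 / 994 = 0.00693 s.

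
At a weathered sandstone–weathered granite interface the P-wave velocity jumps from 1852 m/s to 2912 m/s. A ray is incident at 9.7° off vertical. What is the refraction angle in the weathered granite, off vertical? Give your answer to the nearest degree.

15°

Snell's law: sin θ₂ = (V₂/V₁)·sin θ₁ = (2912/1852)·sin 9.7° = 0.2649.
θ₂ = sin⁻¹(0.2649) = 15.36° (from vertical).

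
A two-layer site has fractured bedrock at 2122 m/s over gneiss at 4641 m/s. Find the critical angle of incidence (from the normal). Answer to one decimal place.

27.2°

Critical incidence: sin θ_c = V₁/V₂ = 2122/4641 = 0.4572.
θ_c = arcsin 0.4572 = 27.21°.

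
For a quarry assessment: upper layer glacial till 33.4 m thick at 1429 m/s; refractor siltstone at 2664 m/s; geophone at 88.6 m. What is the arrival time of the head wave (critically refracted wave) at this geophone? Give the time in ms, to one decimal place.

t = x/V₂ + 2h·√(V₂²−V₁²)/(V₁V₂).
√(V₂²−V₁²) = √(2664²−1429²) = 2248.3 m/s; delay term = 2·33.4·2248.3/(1429·2664) = 0.03945 s.
t = 88.6/2664 + 0.03945 = 0.07271 s.

72.7 ms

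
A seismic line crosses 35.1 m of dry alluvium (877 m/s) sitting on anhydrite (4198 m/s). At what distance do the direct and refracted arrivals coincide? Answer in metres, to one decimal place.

86.8 m

x_cross = 2h·√((V₂+V₁)/(V₂−V₁)).
(V₂+V₁)/(V₂−V₁) = (4198+877)/(4198−877) = 1.5282; √ = 1.2362.
x_cross = 2·35.1·1.2362 = 86.78 m.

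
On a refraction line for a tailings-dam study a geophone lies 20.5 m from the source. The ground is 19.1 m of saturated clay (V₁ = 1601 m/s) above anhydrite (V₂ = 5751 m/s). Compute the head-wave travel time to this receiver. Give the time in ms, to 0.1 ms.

θ_c = arcsin(V₁/V₂) = arcsin(1601/5751) = 16.16°, cos θ_c = 0.9605.
Intercept time tᵢ = 2h cos θ_c / V₁ = 2·19.1·0.9605/1601 = 0.02292 s.
t = x/V₂ + tᵢ = 20.5/5751 + 0.02292 = 0.02648 s.

26.5 ms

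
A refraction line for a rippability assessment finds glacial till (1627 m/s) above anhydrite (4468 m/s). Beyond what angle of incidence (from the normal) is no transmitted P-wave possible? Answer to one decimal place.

21.4°

Critical incidence: sin θ_c = V₁/V₂ = 1627/4468 = 0.3641.
θ_c = arcsin 0.3641 = 21.35°.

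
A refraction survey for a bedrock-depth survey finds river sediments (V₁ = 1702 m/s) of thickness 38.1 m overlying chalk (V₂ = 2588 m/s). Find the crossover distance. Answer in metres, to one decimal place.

167.7 m

x_cross = 2h·√((V₂+V₁)/(V₂−V₁)).
(V₂+V₁)/(V₂−V₁) = (2588+1702)/(2588−1702) = 4.8420; √ = 2.2005.
x_cross = 2·38.1·2.2005 = 167.67 m.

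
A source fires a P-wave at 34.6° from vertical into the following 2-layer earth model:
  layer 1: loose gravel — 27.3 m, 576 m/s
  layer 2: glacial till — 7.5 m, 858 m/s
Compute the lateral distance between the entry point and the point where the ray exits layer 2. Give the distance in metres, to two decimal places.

30.73 m

Ray parameter p = sin 34.6° / 576 m/s = 9.8584e-04 s/m.
Layer 1: θ = 34.60°; offset = 27.3·tan 34.60° = 18.8330 m.
Layer 2: sin θ = p·858 = 0.8459 → θ = 57.76°; offset = 7.5·tan 57.76° = 11.8928 m.
Summing the layer offsets gives 30.7259 m.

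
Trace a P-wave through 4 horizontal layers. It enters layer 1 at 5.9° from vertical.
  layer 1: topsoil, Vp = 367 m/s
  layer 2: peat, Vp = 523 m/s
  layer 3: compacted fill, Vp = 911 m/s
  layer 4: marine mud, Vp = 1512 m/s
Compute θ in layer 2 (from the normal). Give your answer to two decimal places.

8.42°

Ray parameter p = sin 5.9° / 367 = 2.8009e-04 s/m.
sin θ_2 = p·V_2 = 2.8009e-04 × 523 = 0.1465.
θ_2 = 8.42° from the vertical.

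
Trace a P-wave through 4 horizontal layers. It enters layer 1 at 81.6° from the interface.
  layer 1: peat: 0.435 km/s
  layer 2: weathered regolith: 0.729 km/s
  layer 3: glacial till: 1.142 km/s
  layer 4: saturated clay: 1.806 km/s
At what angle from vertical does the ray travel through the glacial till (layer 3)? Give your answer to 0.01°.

From the normal: θ₁ = 90° − 81.6° = 8.4°.
Snell's law across each interface conserves sin θ / V, so sin θ_3 = V_3·sin θ₁/V₁.
sin θ_3 = 1.142 × sin 8.4° / 0.435 = 0.3835.
θ_3 = arcsin 0.3835 = 22.55°.

22.55°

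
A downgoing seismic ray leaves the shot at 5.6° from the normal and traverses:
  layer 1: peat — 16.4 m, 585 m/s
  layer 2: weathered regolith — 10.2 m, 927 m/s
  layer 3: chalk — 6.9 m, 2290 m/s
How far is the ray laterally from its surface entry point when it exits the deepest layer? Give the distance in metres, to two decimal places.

6.06 m

Apply Snell's law at each interface; in layer i the horizontal offset is hᵢ·tan θᵢ.
Layer 1: θ = 5.60°; offset = 16.4·tan 5.60° = 1.6080 m.
Layer 2: sin θ = 927·sin 5.6°/585 = 0.1546, θ = 8.90°; offset = 10.2·tan 8.90° = 1.5964 m.
Layer 3: sin θ = 2290·sin 5.6°/585 = 0.3820, θ = 22.46°; offset = 6.9·tan 22.46° = 2.8520 m.
Σ offsets = 6.0565 m.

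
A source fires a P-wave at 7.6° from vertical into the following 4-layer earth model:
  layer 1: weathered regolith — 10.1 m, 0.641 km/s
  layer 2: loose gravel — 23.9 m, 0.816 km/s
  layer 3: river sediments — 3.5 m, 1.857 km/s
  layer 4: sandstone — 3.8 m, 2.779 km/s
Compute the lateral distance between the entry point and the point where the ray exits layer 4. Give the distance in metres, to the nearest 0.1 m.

p = sin θ₁/V₁ = sin 7.6°/0.641 = 2.0633e-01 s/km is conserved through the stack.
Layer 1: θ = 7.60°; offset = 10.1·tan 7.60° = 1.348 m.
Layer 2: sin θ = p·0.816 = 0.1684 → θ = 9.69°; offset = 23.9·tan 9.69° = 4.082 m.
Layer 3: sin θ = p·1.857 = 0.3832 → θ = 22.53°; offset = 3.5·tan 22.53° = 1.452 m.
Layer 4: sin θ = p·2.779 = 0.5734 → θ = 34.99°; offset = 3.8·tan 34.99° = 2.659 m.
Summing the layer offsets gives 9.541 m.

9.5 m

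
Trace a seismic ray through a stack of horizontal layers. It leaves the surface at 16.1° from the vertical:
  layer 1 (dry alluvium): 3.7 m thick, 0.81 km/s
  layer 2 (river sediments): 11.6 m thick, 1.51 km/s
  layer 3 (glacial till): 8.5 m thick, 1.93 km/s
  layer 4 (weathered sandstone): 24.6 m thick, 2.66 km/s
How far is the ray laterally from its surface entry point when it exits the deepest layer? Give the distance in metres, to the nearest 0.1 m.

69.8 m

p = sin θ₁/V₁ = sin 16.1°/0.81 = 3.4236e-01 s/km is conserved through the stack.
Layer 1: θ = 16.10°; offset = 3.7·tan 16.10° = 1.068 m.
Layer 2: sin θ = p·1.51 = 0.5170 → θ = 31.13°; offset = 11.6·tan 31.13° = 7.006 m.
Layer 3: sin θ = p·1.93 = 0.6608 → θ = 41.36°; offset = 8.5·tan 41.36° = 7.483 m.
Layer 4: sin θ = p·2.66 = 0.9107 → θ = 65.60°; offset = 24.6·tan 65.60° = 54.232 m.
Summing the layer offsets gives 69.788 m.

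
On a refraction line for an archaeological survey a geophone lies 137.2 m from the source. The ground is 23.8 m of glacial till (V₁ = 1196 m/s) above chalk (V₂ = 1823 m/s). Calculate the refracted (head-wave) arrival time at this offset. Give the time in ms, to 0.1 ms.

t = x/V₂ + 2h·√(V₂²−V₁²)/(V₁V₂).
√(V₂²−V₁²) = √(1823²−1196²) = 1375.8 m/s; delay term = 2·23.8·1375.8/(1196·1823) = 0.03004 s.
t = 137.2/1823 + 0.03004 = 0.10530 s.

105.3 ms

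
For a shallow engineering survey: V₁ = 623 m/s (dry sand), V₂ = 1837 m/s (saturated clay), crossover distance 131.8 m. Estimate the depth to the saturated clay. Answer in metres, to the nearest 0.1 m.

x_cross = 2h·√((V₂+V₁)/(V₂−V₁)) → h = x_cross / (2·√((V₂+V₁)/(V₂−V₁))).
√((V₂+V₁)/(V₂−V₁)) = √((1837+623)/(1837−623)) = 1.4235.
h = 131.8 / (2·1.4235) = 46.29 m.

46.3 m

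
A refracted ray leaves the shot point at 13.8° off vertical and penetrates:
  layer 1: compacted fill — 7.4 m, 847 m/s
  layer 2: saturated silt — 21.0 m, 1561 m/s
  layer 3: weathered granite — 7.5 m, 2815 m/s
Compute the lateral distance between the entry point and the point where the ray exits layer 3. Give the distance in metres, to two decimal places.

Apply Snell's law at each interface; in layer i the horizontal offset is hᵢ·tan θᵢ.
Layer 1: θ = 13.80°; offset = 7.4·tan 13.80° = 1.8176 m.
Layer 2: sin θ = 1561·sin 13.8°/847 = 0.4396, θ = 26.08°; offset = 21.0·tan 26.08° = 10.2783 m.
Layer 3: sin θ = 2815·sin 13.8°/847 = 0.7928, θ = 52.44°; offset = 7.5·tan 52.44° = 9.7547 m.
Σ offsets = 21.8506 m.

21.85 m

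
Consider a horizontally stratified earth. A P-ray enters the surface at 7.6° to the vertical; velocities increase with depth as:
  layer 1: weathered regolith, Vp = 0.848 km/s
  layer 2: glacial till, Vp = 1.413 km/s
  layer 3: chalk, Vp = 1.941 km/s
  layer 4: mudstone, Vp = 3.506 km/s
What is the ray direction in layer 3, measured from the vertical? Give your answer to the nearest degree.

18°

Ray parameter p = sin 7.6° / 0.848 = 1.5596e-01 s/km.
sin θ_3 = p·V_3 = 1.5596e-01 × 1.941 = 0.3027.
θ_3 = arcsin 0.3027 = 17.62°.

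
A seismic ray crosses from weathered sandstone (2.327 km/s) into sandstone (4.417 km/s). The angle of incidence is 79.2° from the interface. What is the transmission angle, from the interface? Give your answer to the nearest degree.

69°

Angle from the normal: 90° − 79.2° = 10.8°.
sin θ₁/V₁ = sin θ₂/V₂ ⇒ sin θ₂ = 4.417·sin 10.8°/2.327 = 4.417·0.1874/2.327 = 0.3557.
θ₂ = arcsin 0.3557 = 20.84° from the normal.
From the interface: 90° − 20.84° = 69.16°.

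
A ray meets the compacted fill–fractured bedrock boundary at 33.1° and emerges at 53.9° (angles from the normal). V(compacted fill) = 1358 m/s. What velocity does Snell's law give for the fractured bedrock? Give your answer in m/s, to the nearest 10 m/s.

2010 m/s

Snell's law: sin 33.1°/V₁ = sin 53.9°/V₂.
V₂ = V₁·sin 53.9°/sin 33.1° = 1358 × 1.4796 = 2009.24 m/s.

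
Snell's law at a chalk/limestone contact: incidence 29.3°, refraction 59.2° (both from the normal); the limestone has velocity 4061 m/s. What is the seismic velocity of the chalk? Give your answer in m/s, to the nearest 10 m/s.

2310 m/s

sin 29.3° = 0.4894; sin 59.2° = 0.8590.
V₁ = V₂·(sin θ₁/sin θ₂) = 4061·(0.4894/0.8590) = 2313.71 m/s.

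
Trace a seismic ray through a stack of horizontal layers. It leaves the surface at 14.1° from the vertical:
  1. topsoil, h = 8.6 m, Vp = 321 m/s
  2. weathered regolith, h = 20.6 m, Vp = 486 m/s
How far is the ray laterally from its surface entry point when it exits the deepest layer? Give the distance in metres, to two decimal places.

Ray parameter p = sin 14.1° / 321 m/s = 7.5893e-04 s/m.
Layer 1: θ = 14.10°; offset = 8.6·tan 14.10° = 2.1602 m.
Layer 2: sin θ = p·486 = 0.3688 → θ = 21.64°; offset = 20.6·tan 21.64° = 8.1744 m.
Σ offsets = 10.3346 m.

10.33 m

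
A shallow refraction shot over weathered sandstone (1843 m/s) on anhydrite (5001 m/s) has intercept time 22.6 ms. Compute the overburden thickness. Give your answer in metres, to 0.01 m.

h = tᵢ·V₁·V₂ / (2·√(V₂²−V₁²)).
√(V₂²−V₁²) = √(5001² − 1843²) = 4649.0 m/s.
h = 0.0226 s × 1843 × 5001 / (2 × 4649.0) = 22.40 m.

22.40 m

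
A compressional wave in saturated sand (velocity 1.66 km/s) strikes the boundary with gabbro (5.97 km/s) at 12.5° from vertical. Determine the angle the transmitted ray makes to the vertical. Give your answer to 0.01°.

Snell's law: sin θ₂ = (V₂/V₁)·sin θ₁ = (5.97/1.66)·sin 12.5° = 0.7784.
θ₂ = arcsin 0.7784 = 51.11° from the normal.

51.11°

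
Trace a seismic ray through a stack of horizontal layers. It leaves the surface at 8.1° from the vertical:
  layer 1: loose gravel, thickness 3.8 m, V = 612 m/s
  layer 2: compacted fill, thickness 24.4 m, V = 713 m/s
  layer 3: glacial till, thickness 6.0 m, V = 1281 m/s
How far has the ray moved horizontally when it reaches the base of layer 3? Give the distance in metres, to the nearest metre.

6 m

Apply Snell's law at each interface; in layer i the horizontal offset is hᵢ·tan θᵢ.
Layer 1: θ = 8.10°; offset = 3.8·tan 8.10° = 0.541 m.
Layer 2: sin θ = 713·sin 8.1°/612 = 0.1642, θ = 9.45°; offset = 24.4·tan 9.45° = 4.060 m.
Layer 3: sin θ = 1281·sin 8.1°/612 = 0.2949, θ = 17.15°; offset = 6.0·tan 17.15° = 1.852 m.
Total horizontal offset = 6.453 m.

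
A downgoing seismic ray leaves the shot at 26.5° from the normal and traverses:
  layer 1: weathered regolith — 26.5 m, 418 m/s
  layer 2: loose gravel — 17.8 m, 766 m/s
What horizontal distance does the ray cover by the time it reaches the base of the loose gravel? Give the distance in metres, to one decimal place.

38.5 m

p = sin θ₁/V₁ = sin 26.5°/418 = 1.0675e-03 s/m is conserved through the stack.
Layer 1: θ = 26.50°; offset = 26.5·tan 26.50° = 13.212 m.
Layer 2: sin θ = p·766 = 0.8177 → θ = 54.85°; offset = 17.8·tan 54.85° = 25.282 m.
Σ offsets = 38.495 m.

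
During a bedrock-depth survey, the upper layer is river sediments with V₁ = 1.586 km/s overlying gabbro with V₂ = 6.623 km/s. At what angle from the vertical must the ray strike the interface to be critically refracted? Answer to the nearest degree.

Critical incidence: sin θ_c = V₁/V₂ = 1.586/6.623 = 0.2395.
θ_c = arcsin 0.2395 = 13.86°.

14°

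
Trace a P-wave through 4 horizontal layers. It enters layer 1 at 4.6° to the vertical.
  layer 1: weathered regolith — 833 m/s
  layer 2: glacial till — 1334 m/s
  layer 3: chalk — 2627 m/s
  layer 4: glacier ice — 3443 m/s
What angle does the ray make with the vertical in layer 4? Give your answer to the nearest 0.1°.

Ray parameter p = sin 4.6° / 833 = 9.6277e-05 s/m.
sin θ_4 = p·V_4 = 9.6277e-05 × 3443 = 0.3315.
θ_4 = arcsin 0.3315 = 19.36°.

19.4°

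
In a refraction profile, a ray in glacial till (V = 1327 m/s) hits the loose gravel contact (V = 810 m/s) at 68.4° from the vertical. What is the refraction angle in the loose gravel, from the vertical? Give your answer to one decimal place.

Snell's law: sin θ₂ = (V₂/V₁)·sin θ₁ = (810/1327)·sin 68.4° = 0.5675.
θ₂ = sin⁻¹(0.5675) = 34.58° (from vertical).

34.6°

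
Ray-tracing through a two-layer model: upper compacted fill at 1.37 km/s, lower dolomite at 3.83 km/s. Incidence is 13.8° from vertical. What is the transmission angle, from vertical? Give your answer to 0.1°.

Snell's law: sin θ₂ = (V₂/V₁)·sin θ₁ = (3.83/1.37)·sin 13.8° = 0.6668.
θ₂ = sin⁻¹(0.6668) = 41.82° (from vertical).

41.8°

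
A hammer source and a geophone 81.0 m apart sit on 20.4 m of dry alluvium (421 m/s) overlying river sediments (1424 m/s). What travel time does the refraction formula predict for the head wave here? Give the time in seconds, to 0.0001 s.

0.1495 s

θ_c = arcsin(V₁/V₂) = arcsin(421/1424) = 17.20°, cos θ_c = 0.9553.
Intercept time tᵢ = 2h cos θ_c / V₁ = 2·20.4·0.9553/421 = 0.09258 s.
t = x/V₂ + tᵢ = 81.0/1424 + 0.09258 = 0.14946 s.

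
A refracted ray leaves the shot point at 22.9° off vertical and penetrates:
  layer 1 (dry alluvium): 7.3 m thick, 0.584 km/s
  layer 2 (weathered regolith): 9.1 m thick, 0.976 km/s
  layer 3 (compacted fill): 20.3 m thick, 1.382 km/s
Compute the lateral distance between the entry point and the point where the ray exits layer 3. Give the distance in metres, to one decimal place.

p = sin θ₁/V₁ = sin 22.9°/0.584 = 6.6631e-01 s/km is conserved through the stack.
Layer 1: θ = 22.90°; offset = 7.3·tan 22.90° = 3.084 m.
Layer 2: sin θ = p·0.976 = 0.6503 → θ = 40.57°; offset = 9.1·tan 40.57° = 7.790 m.
Layer 3: sin θ = p·1.382 = 0.9208 → θ = 67.05°; offset = 20.3·tan 67.05° = 47.937 m.
Summing the layer offsets gives 58.811 m.

58.8 m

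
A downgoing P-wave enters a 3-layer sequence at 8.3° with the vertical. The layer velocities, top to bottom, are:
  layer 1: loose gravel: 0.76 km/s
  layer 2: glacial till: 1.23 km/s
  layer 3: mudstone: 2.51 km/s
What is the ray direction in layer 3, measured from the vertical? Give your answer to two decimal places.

28.47°

Ray parameter p = sin 8.3° / 0.76 = 1.8994e-01 s/km.
sin θ_3 = p·V_3 = 1.8994e-01 × 2.51 = 0.4768.
θ_3 = 28.47° from the vertical.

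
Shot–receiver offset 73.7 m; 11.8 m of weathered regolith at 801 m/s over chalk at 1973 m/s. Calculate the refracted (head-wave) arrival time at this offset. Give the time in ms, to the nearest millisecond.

t = x/V₂ + 2h·√(V₂²−V₁²)/(V₁V₂).
√(V₂²−V₁²) = √(1973²−801²) = 1803.1 m/s; delay term = 2·11.8·1803.1/(801·1973) = 0.02693 s.
t = 73.7/1973 + 0.02693 = 0.06428 s.

64 ms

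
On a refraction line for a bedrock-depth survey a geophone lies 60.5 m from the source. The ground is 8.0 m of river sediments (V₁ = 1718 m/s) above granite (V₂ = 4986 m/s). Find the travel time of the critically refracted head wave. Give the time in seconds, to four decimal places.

t = x/V₂ + 2h·√(V₂²−V₁²)/(V₁V₂).
√(V₂²−V₁²) = √(4986²−1718²) = 4680.7 m/s; delay term = 2·8.0·4680.7/(1718·4986) = 0.00874 s.
t = 60.5/4986 + 0.00874 = 0.02088 s.

0.0209 s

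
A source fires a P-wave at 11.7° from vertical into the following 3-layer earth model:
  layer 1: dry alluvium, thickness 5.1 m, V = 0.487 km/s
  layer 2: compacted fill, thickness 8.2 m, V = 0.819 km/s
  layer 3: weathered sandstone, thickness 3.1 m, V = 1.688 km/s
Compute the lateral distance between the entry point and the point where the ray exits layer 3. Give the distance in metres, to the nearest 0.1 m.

Ray parameter p = sin 11.7° / 0.487 km/s = 4.1640e-01 s/km.
Layer 1: θ = 11.70°; offset = 5.1·tan 11.70° = 1.056 m.
Layer 2: sin θ = p·0.819 = 0.3410 → θ = 19.94°; offset = 8.2·tan 19.94° = 2.975 m.
Layer 3: sin θ = p·1.688 = 0.7029 → θ = 44.66°; offset = 3.1·tan 44.66° = 3.063 m.
Total horizontal offset = 7.094 m.

7.1 m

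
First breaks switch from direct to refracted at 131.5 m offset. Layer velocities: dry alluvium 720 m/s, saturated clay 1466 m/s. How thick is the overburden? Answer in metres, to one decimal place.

38.4 m

h = (x_cross/2)·√((V₂−V₁)/(V₂+V₁)).
(V₂−V₁)/(V₂+V₁) = (1466−720)/(1466+720) = 0.3413; √ = 0.5842.
h = (131.5/2)·0.5842 = 38.41 m.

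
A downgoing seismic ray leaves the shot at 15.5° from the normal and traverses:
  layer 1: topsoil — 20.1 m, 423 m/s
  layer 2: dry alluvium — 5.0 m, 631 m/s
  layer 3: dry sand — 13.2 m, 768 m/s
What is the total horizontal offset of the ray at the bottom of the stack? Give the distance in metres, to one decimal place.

15.1 m

Ray parameter p = sin 15.5° / 423 m/s = 6.3177e-04 s/m.
Layer 1: θ = 15.50°; offset = 20.1·tan 15.50° = 5.574 m.
Layer 2: sin θ = p·631 = 0.3986 → θ = 23.49°; offset = 5.0·tan 23.49° = 2.173 m.
Layer 3: sin θ = p·768 = 0.4852 → θ = 29.03°; offset = 13.2·tan 29.03° = 7.325 m.
Total horizontal offset = 15.072 m.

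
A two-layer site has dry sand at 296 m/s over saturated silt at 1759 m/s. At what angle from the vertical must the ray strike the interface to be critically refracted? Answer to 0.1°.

At critical incidence the refracted ray runs along the interface (θ₂ = 90°), so sin θ_c = V₁/V₂.
θ_c = arcsin(296/1759) = arcsin 0.1683 = 9.69°.

9.7°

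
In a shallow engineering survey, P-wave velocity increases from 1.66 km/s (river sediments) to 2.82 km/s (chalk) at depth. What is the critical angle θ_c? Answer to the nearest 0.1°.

36.1°

At critical incidence the refracted ray runs along the interface (θ₂ = 90°), so sin θ_c = V₁/V₂.
θ_c = arcsin(1.66/2.82) = arcsin 0.5887 = 36.06°.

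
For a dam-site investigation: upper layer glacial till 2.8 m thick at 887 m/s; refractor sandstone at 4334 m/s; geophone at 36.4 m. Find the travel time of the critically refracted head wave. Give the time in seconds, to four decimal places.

0.0146 s

t = x/V₂ + 2h·√(V₂²−V₁²)/(V₁V₂).
√(V₂²−V₁²) = √(4334²−887²) = 4242.3 m/s; delay term = 2·2.8·4242.3/(887·4334) = 0.00618 s.
t = 36.4/4334 + 0.00618 = 0.01458 s.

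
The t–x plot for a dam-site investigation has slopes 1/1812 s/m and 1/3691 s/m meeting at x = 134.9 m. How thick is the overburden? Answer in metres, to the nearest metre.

x_cross = 2h·√((V₂+V₁)/(V₂−V₁)) → h = x_cross / (2·√((V₂+V₁)/(V₂−V₁))).
√((V₂+V₁)/(V₂−V₁)) = √((3691+1812)/(3691−1812)) = 1.7113.
h = 134.9 / (2·1.7113) = 39.41 m.

39 m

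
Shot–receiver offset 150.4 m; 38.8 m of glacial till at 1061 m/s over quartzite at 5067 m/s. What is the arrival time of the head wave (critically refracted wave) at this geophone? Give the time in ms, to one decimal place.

101.2 ms

t = x/V₂ + 2h·√(V₂²−V₁²)/(V₁V₂).
√(V₂²−V₁²) = √(5067²−1061²) = 4954.7 m/s; delay term = 2·38.8·4954.7/(1061·5067) = 0.07152 s.
t = 150.4/5067 + 0.07152 = 0.10120 s.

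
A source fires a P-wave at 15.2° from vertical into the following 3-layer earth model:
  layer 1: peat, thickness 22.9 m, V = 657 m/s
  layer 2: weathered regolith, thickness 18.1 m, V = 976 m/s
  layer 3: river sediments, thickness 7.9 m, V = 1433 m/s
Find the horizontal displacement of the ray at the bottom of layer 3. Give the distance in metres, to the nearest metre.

p = sin θ₁/V₁ = sin 15.2°/657 = 3.9907e-04 s/m is conserved through the stack.
Layer 1: θ = 15.20°; offset = 22.9·tan 15.20° = 6.222 m.
Layer 2: sin θ = p·976 = 0.3895 → θ = 22.92°; offset = 18.1·tan 22.92° = 7.654 m.
Layer 3: sin θ = p·1433 = 0.5719 → θ = 34.88°; offset = 7.9·tan 34.88° = 5.507 m.
Summing the layer offsets gives 19.383 m.

19 m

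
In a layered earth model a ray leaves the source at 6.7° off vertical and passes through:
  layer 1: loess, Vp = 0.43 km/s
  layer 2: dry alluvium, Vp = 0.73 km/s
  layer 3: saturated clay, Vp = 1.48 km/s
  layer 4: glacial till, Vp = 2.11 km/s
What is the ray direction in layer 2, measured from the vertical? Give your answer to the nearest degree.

Snell's law across each interface conserves sin θ / V, so sin θ_2 = V_2·sin θ₁/V₁.
sin θ_2 = 0.73 × sin 6.7° / 0.43 = 0.1981.
θ_2 = 11.42° from the vertical.

11°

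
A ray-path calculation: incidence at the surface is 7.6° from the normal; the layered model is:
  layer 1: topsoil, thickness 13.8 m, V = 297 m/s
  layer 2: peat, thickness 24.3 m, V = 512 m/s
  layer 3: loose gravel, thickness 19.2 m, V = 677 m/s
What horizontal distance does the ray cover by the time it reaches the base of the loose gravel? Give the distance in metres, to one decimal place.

13.6 m

Apply Snell's law at each interface; in layer i the horizontal offset is hᵢ·tan θᵢ.
Layer 1: θ = 7.60°; offset = 13.8·tan 7.60° = 1.841 m.
Layer 2: sin θ = 512·sin 7.6°/297 = 0.2280, θ = 13.18°; offset = 24.3·tan 13.18° = 5.690 m.
Layer 3: sin θ = 677·sin 7.6°/297 = 0.3015, θ = 17.55°; offset = 19.2·tan 17.55° = 6.071 m.
Summing the layer offsets gives 13.602 m.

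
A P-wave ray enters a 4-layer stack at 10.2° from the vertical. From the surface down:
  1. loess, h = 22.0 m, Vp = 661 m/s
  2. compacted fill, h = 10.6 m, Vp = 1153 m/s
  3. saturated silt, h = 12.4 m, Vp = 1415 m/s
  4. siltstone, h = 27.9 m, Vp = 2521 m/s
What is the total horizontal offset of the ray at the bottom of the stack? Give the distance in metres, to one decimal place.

38.0 m

Apply Snell's law at each interface; in layer i the horizontal offset is hᵢ·tan θᵢ.
Layer 1: θ = 10.20°; offset = 22.0·tan 10.20° = 3.958 m.
Layer 2: sin θ = 1153·sin 10.2°/661 = 0.3089, θ = 17.99°; offset = 10.6·tan 17.99° = 3.443 m.
Layer 3: sin θ = 1415·sin 10.2°/661 = 0.3791, θ = 22.28°; offset = 12.4·tan 22.28° = 5.080 m.
Layer 4: sin θ = 2521·sin 10.2°/661 = 0.6754, θ = 42.48°; offset = 27.9·tan 42.48° = 25.551 m.
Total horizontal offset = 38.032 m.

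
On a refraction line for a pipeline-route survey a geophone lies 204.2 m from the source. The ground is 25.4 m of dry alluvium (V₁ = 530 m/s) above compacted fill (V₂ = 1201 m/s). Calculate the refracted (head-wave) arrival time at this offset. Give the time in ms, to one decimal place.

t = x/V₂ + 2h·√(V₂²−V₁²)/(V₁V₂).
√(V₂²−V₁²) = √(1201²−530²) = 1077.7 m/s; delay term = 2·25.4·1077.7/(530·1201) = 0.08601 s.
t = 204.2/1201 + 0.08601 = 0.25604 s.

256.0 ms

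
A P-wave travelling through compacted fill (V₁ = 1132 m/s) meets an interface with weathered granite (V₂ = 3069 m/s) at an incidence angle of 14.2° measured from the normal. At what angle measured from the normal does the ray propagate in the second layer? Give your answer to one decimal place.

41.7°

Snell's law: sin θ₂ = (V₂/V₁)·sin θ₁ = (3069/1132)·sin 14.2° = 0.6651.
θ₂ = arcsin 0.6651 = 41.69° from the normal.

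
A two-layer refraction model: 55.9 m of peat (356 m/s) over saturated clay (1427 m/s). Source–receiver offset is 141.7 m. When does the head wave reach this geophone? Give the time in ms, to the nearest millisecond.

403 ms

t = x/V₂ + 2h·√(V₂²−V₁²)/(V₁V₂).
√(V₂²−V₁²) = √(1427²−356²) = 1381.9 m/s; delay term = 2·55.9·1381.9/(356·1427) = 0.30412 s.
t = 141.7/1427 + 0.30412 = 0.40341 s.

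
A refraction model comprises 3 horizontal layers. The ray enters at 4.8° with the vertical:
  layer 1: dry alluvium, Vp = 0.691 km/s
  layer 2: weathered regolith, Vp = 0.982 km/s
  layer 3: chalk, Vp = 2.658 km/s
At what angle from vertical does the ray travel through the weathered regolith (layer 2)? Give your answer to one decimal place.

6.8°

Snell's law across each interface conserves sin θ / V, so sin θ_2 = V_2·sin θ₁/V₁.
sin θ_2 = 0.982 × sin 4.8° / 0.691 = 0.1189.
θ_2 = 6.83° from the vertical.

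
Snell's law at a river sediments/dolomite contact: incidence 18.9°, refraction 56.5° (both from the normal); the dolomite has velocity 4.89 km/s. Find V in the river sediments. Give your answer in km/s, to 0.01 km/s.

1.90 km/s

sin 18.9° = 0.3239; sin 56.5° = 0.8339.
V₁ = V₂·(sin θ₁/sin θ₂) = 4.89·(0.3239/0.8339) = 1.90 km/s.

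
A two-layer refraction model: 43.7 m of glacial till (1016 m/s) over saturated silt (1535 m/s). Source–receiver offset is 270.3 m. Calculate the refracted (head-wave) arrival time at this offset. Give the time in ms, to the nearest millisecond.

241 ms

θ_c = arcsin(V₁/V₂) = arcsin(1016/1535) = 41.44°, cos θ_c = 0.7496.
Intercept time tᵢ = 2h cos θ_c / V₁ = 2·43.7·0.7496/1016 = 0.06448 s.
t = x/V₂ + tᵢ = 270.3/1535 + 0.06448 = 0.24057 s.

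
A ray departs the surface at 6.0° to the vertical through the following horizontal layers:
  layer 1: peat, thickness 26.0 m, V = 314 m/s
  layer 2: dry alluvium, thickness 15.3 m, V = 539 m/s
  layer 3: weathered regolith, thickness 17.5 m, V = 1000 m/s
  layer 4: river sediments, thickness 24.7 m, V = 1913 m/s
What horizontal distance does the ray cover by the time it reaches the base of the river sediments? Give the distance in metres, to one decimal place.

32.1 m

Ray parameter p = sin 6.0° / 314 m/s = 3.3289e-04 s/m.
Layer 1: θ = 6.00°; offset = 26.0·tan 6.00° = 2.733 m.
Layer 2: sin θ = p·539 = 0.1794 → θ = 10.34°; offset = 15.3·tan 10.34° = 2.791 m.
Layer 3: sin θ = p·1000 = 0.3329 → θ = 19.44°; offset = 17.5·tan 19.44° = 6.178 m.
Layer 4: sin θ = p·1913 = 0.6368 → θ = 39.56°; offset = 24.7·tan 39.56° = 20.401 m.
Total horizontal offset = 32.103 m.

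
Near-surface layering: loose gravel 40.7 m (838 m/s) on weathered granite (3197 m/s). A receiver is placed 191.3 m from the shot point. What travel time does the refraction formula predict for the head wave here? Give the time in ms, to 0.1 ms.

153.6 ms

t = x/V₂ + 2h·√(V₂²−V₁²)/(V₁V₂).
√(V₂²−V₁²) = √(3197²−838²) = 3085.2 m/s; delay term = 2·40.7·3085.2/(838·3197) = 0.09374 s.
t = 191.3/3197 + 0.09374 = 0.15358 s.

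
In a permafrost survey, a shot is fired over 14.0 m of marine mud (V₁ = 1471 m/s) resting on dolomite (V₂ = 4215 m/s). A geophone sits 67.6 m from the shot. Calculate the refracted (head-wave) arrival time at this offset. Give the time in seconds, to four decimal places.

t = x/V₂ + 2h·√(V₂²−V₁²)/(V₁V₂).
√(V₂²−V₁²) = √(4215²−1471²) = 3950.0 m/s; delay term = 2·14.0·3950.0/(1471·4215) = 0.01784 s.
t = 67.6/4215 + 0.01784 = 0.03388 s.

0.0339 s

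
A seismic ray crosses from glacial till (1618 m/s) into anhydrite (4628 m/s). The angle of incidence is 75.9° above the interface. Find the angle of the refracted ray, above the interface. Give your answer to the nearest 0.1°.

45.8°

Angle from the normal: 90° − 75.9° = 14.1°.
sin θ₁/V₁ = sin θ₂/V₂ ⇒ sin θ₂ = 4628·sin 14.1°/1618 = 4628·0.2436/1618 = 0.6968.
θ₂ = sin⁻¹(0.6968) = 44.17° (from vertical).
From the interface: 90° − 44.17° = 45.83°.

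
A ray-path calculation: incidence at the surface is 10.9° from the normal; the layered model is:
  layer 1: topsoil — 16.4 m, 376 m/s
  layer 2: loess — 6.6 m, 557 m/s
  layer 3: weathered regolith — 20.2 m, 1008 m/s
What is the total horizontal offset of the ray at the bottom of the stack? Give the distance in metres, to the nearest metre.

Ray parameter p = sin 10.9° / 376 m/s = 5.0291e-04 s/m.
Layer 1: θ = 10.90°; offset = 16.4·tan 10.90° = 3.158 m.
Layer 2: sin θ = p·557 = 0.2801 → θ = 16.27°; offset = 6.6·tan 16.27° = 1.926 m.
Layer 3: sin θ = p·1008 = 0.5069 → θ = 30.46°; offset = 20.2·tan 30.46° = 11.880 m.
Σ offsets = 16.964 m.

17 m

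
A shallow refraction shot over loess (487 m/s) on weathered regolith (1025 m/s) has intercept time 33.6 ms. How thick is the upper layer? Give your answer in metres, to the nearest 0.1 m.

θ_c = arcsin(487/1025) = 28.37°; cos θ_c = 0.8799.
tᵢ = 2h cos θ_c/V₁ ⇒ h = tᵢ·V₁/(2 cos θ_c) = 0.0336·487/(2·0.8799) = 9.30 m.

9.3 m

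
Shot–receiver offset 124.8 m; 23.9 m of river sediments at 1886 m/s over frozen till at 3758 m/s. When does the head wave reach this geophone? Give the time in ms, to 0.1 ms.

55.1 ms

t = x/V₂ + 2h·√(V₂²−V₁²)/(V₁V₂).
√(V₂²−V₁²) = √(3758²−1886²) = 3250.5 m/s; delay term = 2·23.9·3250.5/(1886·3758) = 0.02192 s.
t = 124.8/3758 + 0.02192 = 0.05513 s.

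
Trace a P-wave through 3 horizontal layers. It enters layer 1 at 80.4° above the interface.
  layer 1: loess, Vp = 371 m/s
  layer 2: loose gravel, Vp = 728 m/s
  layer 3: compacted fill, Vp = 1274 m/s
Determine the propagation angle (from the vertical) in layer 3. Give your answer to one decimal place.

From the normal: θ₁ = 90° − 80.4° = 9.6°.
Snell's law across each interface conserves sin θ / V, so sin θ_3 = V_3·sin θ₁/V₁.
sin θ_3 = 1274 × sin 9.6° / 371 = 0.5727.
θ_3 = 34.94° from the vertical.

34.9°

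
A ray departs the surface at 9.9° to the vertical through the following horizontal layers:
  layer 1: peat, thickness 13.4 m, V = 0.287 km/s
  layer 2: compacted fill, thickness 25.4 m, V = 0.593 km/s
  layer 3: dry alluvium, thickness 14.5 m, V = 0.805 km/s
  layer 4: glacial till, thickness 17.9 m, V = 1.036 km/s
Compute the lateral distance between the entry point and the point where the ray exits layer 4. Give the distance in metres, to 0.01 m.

34.14 m

Ray parameter p = sin 9.9° / 0.287 km/s = 5.9906e-01 s/km.
Layer 1: θ = 9.90°; offset = 13.4·tan 9.90° = 2.3387 m.
Layer 2: sin θ = p·0.593 = 0.3552 → θ = 20.81°; offset = 25.4·tan 20.81° = 9.6527 m.
Layer 3: sin θ = p·0.805 = 0.4822 → θ = 28.83°; offset = 14.5·tan 28.83° = 7.9819 m.
Layer 4: sin θ = p·1.036 = 0.6206 → θ = 38.36°; offset = 17.9·tan 38.36° = 14.1678 m.
Total horizontal offset = 34.1411 m.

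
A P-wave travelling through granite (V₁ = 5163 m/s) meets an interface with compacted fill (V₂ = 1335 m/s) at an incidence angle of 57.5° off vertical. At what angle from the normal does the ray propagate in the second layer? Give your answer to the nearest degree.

Snell's law: sin θ₂ = (V₂/V₁)·sin θ₁ = (1335/5163)·sin 57.5° = 0.2181.
θ₂ = sin⁻¹(0.2181) = 12.60° (from vertical).

13°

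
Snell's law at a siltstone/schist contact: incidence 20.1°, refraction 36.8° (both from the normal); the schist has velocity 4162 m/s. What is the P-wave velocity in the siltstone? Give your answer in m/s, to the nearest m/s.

2388 m/s

sin 20.1° = 0.3437; sin 36.8° = 0.5990.
V₁ = V₂·(sin θ₁/sin θ₂) = 4162·(0.3437/0.5990) = 2387.74 m/s.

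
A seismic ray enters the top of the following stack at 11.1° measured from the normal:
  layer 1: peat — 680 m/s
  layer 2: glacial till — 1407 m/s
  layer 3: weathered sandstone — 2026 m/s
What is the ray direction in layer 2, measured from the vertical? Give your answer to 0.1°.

23.5°

Ray parameter p = sin 11.1° / 680 = 2.8312e-04 s/m.
sin θ_2 = p·V_2 = 2.8312e-04 × 1407 = 0.3984.
θ_2 = arcsin 0.3984 = 23.48°.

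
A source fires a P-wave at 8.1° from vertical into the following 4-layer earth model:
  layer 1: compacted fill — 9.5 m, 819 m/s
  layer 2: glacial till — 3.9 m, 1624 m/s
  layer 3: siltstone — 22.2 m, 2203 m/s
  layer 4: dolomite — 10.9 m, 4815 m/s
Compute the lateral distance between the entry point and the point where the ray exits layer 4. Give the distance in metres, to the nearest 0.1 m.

Apply Snell's law at each interface; in layer i the horizontal offset is hᵢ·tan θᵢ.
Layer 1: θ = 8.10°; offset = 9.5·tan 8.10° = 1.352 m.
Layer 2: sin θ = 1624·sin 8.1°/819 = 0.2794, θ = 16.22°; offset = 3.9·tan 16.22° = 1.135 m.
Layer 3: sin θ = 2203·sin 8.1°/819 = 0.3790, θ = 22.27°; offset = 22.2·tan 22.27° = 9.092 m.
Layer 4: sin θ = 4815·sin 8.1°/819 = 0.8284, θ = 55.93°; offset = 10.9·tan 55.93° = 16.119 m.
Summing the layer offsets gives 27.698 m.

27.7 m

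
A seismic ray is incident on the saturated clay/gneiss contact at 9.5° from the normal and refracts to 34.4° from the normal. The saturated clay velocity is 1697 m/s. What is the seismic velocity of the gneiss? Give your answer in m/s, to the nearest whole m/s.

5809 m/s

sin 9.5° = 0.1650; sin 34.4° = 0.5650.
V₂ = V₁·(sin θ₂/sin θ₁) = 1697·(0.5650/0.1650) = 5808.92 m/s.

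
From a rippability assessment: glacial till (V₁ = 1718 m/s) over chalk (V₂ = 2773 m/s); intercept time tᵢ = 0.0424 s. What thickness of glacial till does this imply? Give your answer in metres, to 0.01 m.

46.40 m

θ_c = arcsin(1718/2773) = 38.28°; cos θ_c = 0.7850.
tᵢ = 2h cos θ_c/V₁ ⇒ h = tᵢ·V₁/(2 cos θ_c) = 0.0424·1718/(2·0.7850) = 46.40 m.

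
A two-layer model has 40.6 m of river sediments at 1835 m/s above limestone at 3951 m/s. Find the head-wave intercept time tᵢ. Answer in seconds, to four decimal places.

tᵢ = 2h·√(V₂²−V₁²)/(V₁V₂).
√(V₂²−V₁²) = √(3951²−1835²) = 3499.0 m/s.
tᵢ = 2·40.6·3499.0/(1835·3951) = 0.03919 s.

0.0392 s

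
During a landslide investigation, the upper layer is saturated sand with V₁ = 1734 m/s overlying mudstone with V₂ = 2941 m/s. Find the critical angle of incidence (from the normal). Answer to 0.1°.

36.1°

At critical incidence the refracted ray runs along the interface (θ₂ = 90°), so sin θ_c = V₁/V₂.
θ_c = arcsin(1734/2941) = arcsin 0.5896 = 36.13°.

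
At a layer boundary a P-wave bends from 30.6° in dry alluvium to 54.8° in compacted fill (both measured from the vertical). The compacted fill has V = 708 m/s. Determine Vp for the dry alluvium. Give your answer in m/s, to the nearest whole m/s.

Snell's law: sin 30.6°/V₁ = sin 54.8°/V₂.
V₁ = V₂·sin 30.6°/sin 54.8° = 708 × 0.6230 = 441.05 m/s.

441 m/s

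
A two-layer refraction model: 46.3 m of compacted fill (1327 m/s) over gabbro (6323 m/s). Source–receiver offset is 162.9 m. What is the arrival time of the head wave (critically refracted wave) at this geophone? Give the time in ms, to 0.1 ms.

94.0 ms

θ_c = arcsin(V₁/V₂) = arcsin(1327/6323) = 12.11°, cos θ_c = 0.9777.
Intercept time tᵢ = 2h cos θ_c / V₁ = 2·46.3·0.9777/1327 = 0.06823 s.
t = x/V₂ + tᵢ = 162.9/6323 + 0.06823 = 0.09399 s.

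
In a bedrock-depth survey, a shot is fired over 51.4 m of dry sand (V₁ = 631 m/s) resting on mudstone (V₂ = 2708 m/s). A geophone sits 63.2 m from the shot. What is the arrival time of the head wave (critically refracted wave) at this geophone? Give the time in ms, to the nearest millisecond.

182 ms

θ_c = arcsin(V₁/V₂) = arcsin(631/2708) = 13.47°, cos θ_c = 0.9725.
Intercept time tᵢ = 2h cos θ_c / V₁ = 2·51.4·0.9725/631 = 0.15843 s.
t = x/V₂ + tᵢ = 63.2/2708 + 0.15843 = 0.18177 s.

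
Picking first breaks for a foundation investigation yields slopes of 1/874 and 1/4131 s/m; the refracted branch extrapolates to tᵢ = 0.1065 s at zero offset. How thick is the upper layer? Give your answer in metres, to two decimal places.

47.62 m

θ_c = arcsin(874/4131) = 12.21°; cos θ_c = 0.9774.
tᵢ = 2h cos θ_c/V₁ ⇒ h = tᵢ·V₁/(2 cos θ_c) = 0.1065·874/(2·0.9774) = 47.62 m.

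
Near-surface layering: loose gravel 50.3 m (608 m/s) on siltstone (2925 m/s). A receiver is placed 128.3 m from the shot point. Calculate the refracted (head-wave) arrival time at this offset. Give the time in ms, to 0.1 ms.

t = x/V₂ + 2h·√(V₂²−V₁²)/(V₁V₂).
√(V₂²−V₁²) = √(2925²−608²) = 2861.1 m/s; delay term = 2·50.3·2861.1/(608·2925) = 0.16185 s.
t = 128.3/2925 + 0.16185 = 0.20571 s.

205.7 ms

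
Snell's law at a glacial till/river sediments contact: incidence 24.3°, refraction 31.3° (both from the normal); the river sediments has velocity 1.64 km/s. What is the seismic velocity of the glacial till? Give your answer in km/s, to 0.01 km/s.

sin 24.3° = 0.4115; sin 31.3° = 0.5195.
V₁ = V₂·(sin θ₁/sin θ₂) = 1.64·(0.4115/0.5195) = 1.30 km/s.

1.30 km/s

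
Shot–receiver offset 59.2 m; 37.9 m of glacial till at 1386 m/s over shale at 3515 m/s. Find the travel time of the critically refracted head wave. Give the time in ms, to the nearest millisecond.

67 ms

t = x/V₂ + 2h·√(V₂²−V₁²)/(V₁V₂).
√(V₂²−V₁²) = √(3515²−1386²) = 3230.2 m/s; delay term = 2·37.9·3230.2/(1386·3515) = 0.05026 s.
t = 59.2/3515 + 0.05026 = 0.06710 s.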